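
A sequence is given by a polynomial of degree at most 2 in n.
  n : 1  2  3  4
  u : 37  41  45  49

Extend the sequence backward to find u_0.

4, 4, 4
The first differences are constant at 4.
Work back: 37 − 4 = 33

33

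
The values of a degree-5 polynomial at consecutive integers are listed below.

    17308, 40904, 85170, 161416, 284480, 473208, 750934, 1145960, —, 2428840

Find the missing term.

1692036

Using the first 8 terms:
D1: 23596, 44266, 76246, 123064, 188728, 277726, 395026
D2: 20670, 31980, 46818, 65664, 88998, 117300
D3: 11310, 14838, 18846, 23334, 28302
D4: 3528, 4008, 4488, 4968
D5: 480, 480, 480
Constant fifth difference = 480.
Extend forward: 4968 + 480 = 5448;  28302 + 5448 = 33750;  117300 + 33750 = 151050;  395026 + 151050 = 546076;  1145960 + 546076 = 1692036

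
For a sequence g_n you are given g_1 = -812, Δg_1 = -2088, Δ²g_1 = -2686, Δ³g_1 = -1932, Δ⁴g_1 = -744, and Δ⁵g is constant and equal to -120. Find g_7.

Build the table forward from the leading diagonal:
D5: -120, -120, -120, -120, -120, -120, -120
D4: -744, -864, -984, -1104, -1224, -1344, -1464
D3: -1932, -2676, -3540, -4524, -5628, -6852, -8196
D2: -2686, -4618, -7294, -10834, -15358, -20986, -27838
D1: -2088, -4774, -9392, -16686, -27520, -42878, -63864
g: -812, -2900, -7674, -17066, -33752, -61272, -104150

-104150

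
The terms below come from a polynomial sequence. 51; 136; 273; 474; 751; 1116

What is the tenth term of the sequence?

3696

D1: 85, 137, 201, 277, 365
D2: 52, 64, 76, 88
D3: 12, 12, 12
Constant third difference = 12, so extend:
88 + 12 = 100;  365 + 100 = 465;  1116 + 465 = 1581
100 + 12 = 112;  465 + 112 = 577;  1581 + 577 = 2158
112 + 12 = 124;  577 + 124 = 701;  2158 + 701 = 2859
124 + 12 = 136;  701 + 136 = 837;  2859 + 837 = 3696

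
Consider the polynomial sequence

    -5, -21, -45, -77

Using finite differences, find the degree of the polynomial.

2

First differences: -16, -24, -32
Second differences: -8, -8
The second differences are constant, so the polynomial has degree 2.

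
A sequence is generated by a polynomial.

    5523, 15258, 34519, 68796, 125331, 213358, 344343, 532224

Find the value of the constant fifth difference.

D1: 9735, 19261, 34277, 56535, 88027, 130985, 187881
D2: 9526, 15016, 22258, 31492, 42958, 56896
D3: 5490, 7242, 9234, 11466, 13938
D4: 1752, 1992, 2232, 2472
D5: 240, 240, 240

240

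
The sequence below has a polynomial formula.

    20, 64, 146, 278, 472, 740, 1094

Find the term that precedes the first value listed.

D1: 44  82  132  194  268  354
D2: 38  50  62  74  86
D3: 12  12  12  12
The third differences are constant at 12.
Work back: 38 − 12 = 26;  44 − 26 = 18;  20 − 18 = 2

2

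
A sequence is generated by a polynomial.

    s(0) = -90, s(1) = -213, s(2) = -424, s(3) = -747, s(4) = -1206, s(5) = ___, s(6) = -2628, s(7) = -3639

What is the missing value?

-1825

Using the first 5 terms:
D1: -123  -211  -323  -459
D2: -88  -112  -136
D3: -24  -24
Constant third difference = -24.
Extend forward: -136 − 24 = -160;  -459 − 160 = -619;  -1206 − 619 = -1825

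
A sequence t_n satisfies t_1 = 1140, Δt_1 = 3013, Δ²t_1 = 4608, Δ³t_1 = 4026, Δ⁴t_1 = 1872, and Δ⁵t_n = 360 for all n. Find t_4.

28029

Build the table forward from the leading diagonal:
Δ⁵: 360, 360, 360, 360
Δ⁴: 1872, 2232, 2592, 2952
Δ³: 4026, 5898, 8130, 10722
Δ²: 4608, 8634, 14532, 22662
Δ: 3013, 7621, 16255, 30787
t: 1140, 4153, 11774, 28029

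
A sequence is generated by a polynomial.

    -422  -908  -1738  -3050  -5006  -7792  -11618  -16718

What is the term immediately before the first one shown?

-166

-486  -830  -1312  -1956  -2786  -3826  -5100
-344  -482  -644  -830  -1040  -1274
-138  -162  -186  -210  -234
-24  -24  -24  -24
The fourth differences are constant at -24.
Work back: -138 + 24 = -114;  -344 + 114 = -230;  -486 + 230 = -256;  -422 + 256 = -166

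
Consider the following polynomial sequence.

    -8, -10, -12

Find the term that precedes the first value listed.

-6

Δ: -2  -2
The first differences are constant at -2.
Work back: -8 + 2 = -6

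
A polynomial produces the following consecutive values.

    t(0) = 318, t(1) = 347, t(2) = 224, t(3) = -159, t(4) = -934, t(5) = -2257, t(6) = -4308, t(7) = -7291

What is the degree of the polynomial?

4

29, -123, -383, -775, -1323, -2051, -2983
-152, -260, -392, -548, -728, -932
-108, -132, -156, -180, -204
-24, -24, -24, -24
The fourth differences are constant, so the polynomial has degree 4.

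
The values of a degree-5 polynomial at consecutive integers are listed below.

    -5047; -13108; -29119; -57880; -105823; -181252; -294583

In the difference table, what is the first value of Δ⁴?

-1632

D1: -8061, -16011, -28761, -47943, -75429, -113331
D2: -7950, -12750, -19182, -27486, -37902
D3: -4800, -6432, -8304, -10416
D4: -1632, -1872, -2112
D5: -240, -240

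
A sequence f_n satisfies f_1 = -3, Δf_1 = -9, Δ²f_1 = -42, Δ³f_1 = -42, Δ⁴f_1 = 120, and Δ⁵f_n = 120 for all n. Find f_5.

Build the table forward from the leading diagonal:
Δ⁵: 120  120  120  120  120
Δ⁴: 120  240  360  480  600
Δ³: -42  78  318  678  1158
Δ²: -42  -84  -6  312  990
Δ: -9  -51  -135  -141  171
f: -3  -12  -63  -198  -339

-339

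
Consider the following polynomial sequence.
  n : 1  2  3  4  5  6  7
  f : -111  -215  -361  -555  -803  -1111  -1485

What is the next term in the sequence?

-1931

-104, -146, -194, -248, -308, -374
-42, -48, -54, -60, -66
-6, -6, -6, -6
The third differences are constant (-6).
-66 − 6 = -72;  -374 − 72 = -446;  -1485 − 446 = -1931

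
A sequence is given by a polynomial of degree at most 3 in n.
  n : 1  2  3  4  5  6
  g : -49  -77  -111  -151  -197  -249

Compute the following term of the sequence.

-28 , -34 , -40 , -46 , -52
-6 , -6 , -6 , -6
The second differences are constant (-6).
-52 − 6 = -58;  -249 − 58 = -307

-307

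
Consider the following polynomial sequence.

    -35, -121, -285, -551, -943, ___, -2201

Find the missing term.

Using the first 5 terms:
-86, -164, -266, -392
-78, -102, -126
-24, -24
Constant third difference = -24.
Extend forward: -126 − 24 = -150;  -392 − 150 = -542;  -943 − 542 = -1485

-1485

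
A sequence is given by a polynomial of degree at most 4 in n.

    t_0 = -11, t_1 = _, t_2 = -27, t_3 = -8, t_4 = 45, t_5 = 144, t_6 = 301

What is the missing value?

-24

Using the last 5 terms:
D1: 19  53  99  157
D2: 34  46  58
D3: 12  12
Constant third difference = 12.
Extend backward: 34 − 12 = 22;  19 − 22 = -3;  -27 + 3 = -24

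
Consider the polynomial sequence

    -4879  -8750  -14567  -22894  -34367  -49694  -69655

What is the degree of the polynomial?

D1: -3871, -5817, -8327, -11473, -15327, -19961
D2: -1946, -2510, -3146, -3854, -4634
D3: -564, -636, -708, -780
D4: -72, -72, -72
The fourth differences are constant, so the polynomial has degree 4.

4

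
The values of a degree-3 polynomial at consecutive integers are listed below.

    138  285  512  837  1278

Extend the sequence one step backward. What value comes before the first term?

53

Δ: 147  227  325  441
Δ²: 80  98  116
Δ³: 18  18
The third differences are constant at 18.
Work back: 80 − 18 = 62;  147 − 62 = 85;  138 − 85 = 53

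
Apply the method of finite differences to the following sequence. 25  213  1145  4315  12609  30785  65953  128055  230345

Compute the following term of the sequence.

D1: 188, 932, 3170, 8294, 18176, 35168, 62102, 102290
D2: 744, 2238, 5124, 9882, 16992, 26934, 40188
D3: 1494, 2886, 4758, 7110, 9942, 13254
D4: 1392, 1872, 2352, 2832, 3312
D5: 480, 480, 480, 480
Constant fifth difference = 480, so extend:
3312 + 480 = 3792;  13254 + 3792 = 17046;  40188 + 17046 = 57234;  102290 + 57234 = 159524;  230345 + 159524 = 389869

389869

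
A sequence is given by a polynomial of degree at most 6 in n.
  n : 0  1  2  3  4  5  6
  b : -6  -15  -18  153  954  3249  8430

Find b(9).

-9  -3  171  801  2295  5181
6  174  630  1494  2886
168  456  864  1392
288  408  528
120  120
The fifth differences are constant (120).
528 + 120 = 648;  1392 + 648 = 2040;  2886 + 2040 = 4926;  5181 + 4926 = 10107;  8430 + 10107 = 18537
648 + 120 = 768;  2040 + 768 = 2808;  4926 + 2808 = 7734;  10107 + 7734 = 17841;  18537 + 17841 = 36378
768 + 120 = 888;  2808 + 888 = 3696;  7734 + 3696 = 11430;  17841 + 11430 = 29271;  36378 + 29271 = 65649

65649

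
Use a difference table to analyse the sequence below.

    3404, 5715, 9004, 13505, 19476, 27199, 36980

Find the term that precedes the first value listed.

Δ: 2311, 3289, 4501, 5971, 7723, 9781
Δ²: 978, 1212, 1470, 1752, 2058
Δ³: 234, 258, 282, 306
Δ⁴: 24, 24, 24
The fourth differences are constant at 24.
Work back: 234 − 24 = 210;  978 − 210 = 768;  2311 − 768 = 1543;  3404 − 1543 = 1861

1861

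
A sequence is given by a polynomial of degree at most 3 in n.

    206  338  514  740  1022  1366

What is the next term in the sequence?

132 , 176 , 226 , 282 , 344
44 , 50 , 56 , 62
6 , 6 , 6
The third differences are constant (6).
62 + 6 = 68;  344 + 68 = 412;  1366 + 412 = 1778

1778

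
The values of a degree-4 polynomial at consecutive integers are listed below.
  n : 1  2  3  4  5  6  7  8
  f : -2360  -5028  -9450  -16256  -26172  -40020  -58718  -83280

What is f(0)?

-912

D1: -2668, -4422, -6806, -9916, -13848, -18698, -24562
D2: -1754, -2384, -3110, -3932, -4850, -5864
D3: -630, -726, -822, -918, -1014
D4: -96, -96, -96, -96
The fourth differences are constant at -96.
Work back: -630 + 96 = -534;  -1754 + 534 = -1220;  -2668 + 1220 = -1448;  -2360 + 1448 = -912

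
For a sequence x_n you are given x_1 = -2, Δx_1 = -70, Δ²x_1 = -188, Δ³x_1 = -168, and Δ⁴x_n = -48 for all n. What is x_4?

-944

Build the table forward from the leading diagonal:
D4: -48  -48  -48  -48
D3: -168  -216  -264  -312
D2: -188  -356  -572  -836
D1: -70  -258  -614  -1186
x: -2  -72  -330  -944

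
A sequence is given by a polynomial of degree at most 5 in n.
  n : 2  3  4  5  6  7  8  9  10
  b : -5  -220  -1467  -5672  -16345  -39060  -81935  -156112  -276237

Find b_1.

0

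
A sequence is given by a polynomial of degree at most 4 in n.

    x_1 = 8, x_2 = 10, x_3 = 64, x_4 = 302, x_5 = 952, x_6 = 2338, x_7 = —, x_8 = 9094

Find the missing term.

Using the first 6 terms:
2  54  238  650  1386
52  184  412  736
132  228  324
96  96
Constant fourth difference = 96.
Extend forward: 324 + 96 = 420;  736 + 420 = 1156;  1386 + 1156 = 2542;  2338 + 2542 = 4880

4880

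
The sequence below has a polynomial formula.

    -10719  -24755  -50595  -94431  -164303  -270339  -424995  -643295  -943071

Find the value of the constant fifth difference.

-240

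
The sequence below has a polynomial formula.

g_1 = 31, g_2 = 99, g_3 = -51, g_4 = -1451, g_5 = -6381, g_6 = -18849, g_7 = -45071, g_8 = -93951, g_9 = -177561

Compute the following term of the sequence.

Δ: 68  -150  -1400  -4930  -12468  -26222  -48880  -83610
Δ²: -218  -1250  -3530  -7538  -13754  -22658  -34730
Δ³: -1032  -2280  -4008  -6216  -8904  -12072
Δ⁴: -1248  -1728  -2208  -2688  -3168
Δ⁵: -480  -480  -480  -480
The fifth differences are constant (-480).
-3168 − 480 = -3648;  -12072 − 3648 = -15720;  -34730 − 15720 = -50450;  -83610 − 50450 = -134060;  -177561 − 134060 = -311621

-311621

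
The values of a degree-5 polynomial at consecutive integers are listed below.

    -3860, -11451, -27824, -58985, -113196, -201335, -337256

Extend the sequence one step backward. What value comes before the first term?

First differences: -7591  -16373  -31161  -54211  -88139  -135921
Second differences: -8782  -14788  -23050  -33928  -47782
Third differences: -6006  -8262  -10878  -13854
Fourth differences: -2256  -2616  -2976
Fifth differences: -360  -360
The fifth differences are constant at -360.
Work back: -2256 + 360 = -1896;  -6006 + 1896 = -4110;  -8782 + 4110 = -4672;  -7591 + 4672 = -2919;  -3860 + 2919 = -941

-941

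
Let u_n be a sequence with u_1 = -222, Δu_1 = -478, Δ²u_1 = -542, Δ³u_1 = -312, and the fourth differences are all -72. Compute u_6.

-11512

Build the table forward from the leading diagonal:
Fourth differences: -72, -72, -72, -72, -72, -72
Third differences: -312, -384, -456, -528, -600, -672
Second differences: -542, -854, -1238, -1694, -2222, -2822
First differences: -478, -1020, -1874, -3112, -4806, -7028
u: -222, -700, -1720, -3594, -6706, -11512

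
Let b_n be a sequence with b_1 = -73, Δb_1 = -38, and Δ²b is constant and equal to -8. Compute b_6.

-343

Build the table forward from the leading diagonal:
D2: -8  -8  -8  -8  -8  -8
D1: -38  -46  -54  -62  -70  -78
b: -73  -111  -157  -211  -273  -343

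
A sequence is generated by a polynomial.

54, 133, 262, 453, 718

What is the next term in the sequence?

1069

D1: 79, 129, 191, 265
D2: 50, 62, 74
D3: 12, 12
Third differences constant at 12.
74 + 12 = 86;  265 + 86 = 351;  718 + 351 = 1069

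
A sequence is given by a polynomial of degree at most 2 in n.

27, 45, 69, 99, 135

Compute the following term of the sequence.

177

Δ: 18  24  30  36
Δ²: 6  6  6
The second differences are constant (6).
36 + 6 = 42;  135 + 42 = 177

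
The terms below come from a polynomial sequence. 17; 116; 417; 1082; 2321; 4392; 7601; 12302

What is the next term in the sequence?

D1: 99 , 301 , 665 , 1239 , 2071 , 3209 , 4701
D2: 202 , 364 , 574 , 832 , 1138 , 1492
D3: 162 , 210 , 258 , 306 , 354
D4: 48 , 48 , 48 , 48
The fourth differences are constant (48).
354 + 48 = 402;  1492 + 402 = 1894;  4701 + 1894 = 6595;  12302 + 6595 = 18897

18897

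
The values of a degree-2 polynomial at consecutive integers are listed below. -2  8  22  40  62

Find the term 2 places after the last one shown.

D1: 10, 14, 18, 22
D2: 4, 4, 4
Second differences constant at 4.
22 + 4 = 26;  62 + 26 = 88
26 + 4 = 30;  88 + 30 = 118

118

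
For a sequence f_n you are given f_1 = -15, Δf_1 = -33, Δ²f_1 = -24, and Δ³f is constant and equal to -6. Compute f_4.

Build the table forward from the leading diagonal:
Third differences: -6, -6, -6, -6
Second differences: -24, -30, -36, -42
First differences: -33, -57, -87, -123
f: -15, -48, -105, -192

-192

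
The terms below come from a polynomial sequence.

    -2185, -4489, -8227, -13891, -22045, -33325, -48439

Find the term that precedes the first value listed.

-2304, -3738, -5664, -8154, -11280, -15114
-1434, -1926, -2490, -3126, -3834
-492, -564, -636, -708
-72, -72, -72
The fourth differences are constant at -72.
Work back: -492 + 72 = -420;  -1434 + 420 = -1014;  -2304 + 1014 = -1290;  -2185 + 1290 = -895

-895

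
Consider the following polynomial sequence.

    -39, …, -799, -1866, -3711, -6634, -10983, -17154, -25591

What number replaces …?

-258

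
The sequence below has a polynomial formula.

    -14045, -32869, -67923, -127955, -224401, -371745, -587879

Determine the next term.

Δ: -18824, -35054, -60032, -96446, -147344, -216134
Δ²: -16230, -24978, -36414, -50898, -68790
Δ³: -8748, -11436, -14484, -17892
Δ⁴: -2688, -3048, -3408
Δ⁵: -360, -360
The fifth differences are constant (-360).
-3408 − 360 = -3768;  -17892 − 3768 = -21660;  -68790 − 21660 = -90450;  -216134 − 90450 = -306584;  -587879 − 306584 = -894463

-894463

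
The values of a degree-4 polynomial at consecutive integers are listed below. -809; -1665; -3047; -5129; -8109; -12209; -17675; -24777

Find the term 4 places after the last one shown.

First differences: -856 , -1382 , -2082 , -2980 , -4100 , -5466 , -7102
Second differences: -526 , -700 , -898 , -1120 , -1366 , -1636
Third differences: -174 , -198 , -222 , -246 , -270
Fourth differences: -24 , -24 , -24 , -24
Fourth differences constant at -24.
-270 − 24 = -294;  -1636 − 294 = -1930;  -7102 − 1930 = -9032;  -24777 − 9032 = -33809
-294 − 24 = -318;  -1930 − 318 = -2248;  -9032 − 2248 = -11280;  -33809 − 11280 = -45089
-318 − 24 = -342;  -2248 − 342 = -2590;  -11280 − 2590 = -13870;  -45089 − 13870 = -58959
-342 − 24 = -366;  -2590 − 366 = -2956;  -13870 − 2956 = -16826;  -58959 − 16826 = -75785

-75785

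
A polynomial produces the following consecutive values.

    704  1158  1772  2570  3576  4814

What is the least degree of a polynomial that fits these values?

3

Δ: 454, 614, 798, 1006, 1238
Δ²: 160, 184, 208, 232
Δ³: 24, 24, 24
The third differences are constant, so the polynomial has degree 3.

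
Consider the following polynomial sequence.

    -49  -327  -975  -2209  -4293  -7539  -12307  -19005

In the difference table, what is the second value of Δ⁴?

D1: -278, -648, -1234, -2084, -3246, -4768, -6698
D2: -370, -586, -850, -1162, -1522, -1930
D3: -216, -264, -312, -360, -408
D4: -48, -48, -48, -48

-48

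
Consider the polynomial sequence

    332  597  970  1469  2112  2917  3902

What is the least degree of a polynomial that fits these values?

265, 373, 499, 643, 805, 985
108, 126, 144, 162, 180
18, 18, 18, 18
The third differences are constant, so the polynomial has degree 3.

3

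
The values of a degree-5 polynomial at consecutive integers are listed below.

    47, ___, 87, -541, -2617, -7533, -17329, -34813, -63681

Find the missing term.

Using the last 7 terms:
D1: -628  -2076  -4916  -9796  -17484  -28868
D2: -1448  -2840  -4880  -7688  -11384
D3: -1392  -2040  -2808  -3696
D4: -648  -768  -888
D5: -120  -120
Constant fifth difference = -120.
Extend backward: -648 + 120 = -528;  -1392 + 528 = -864;  -1448 + 864 = -584;  -628 + 584 = -44;  87 + 44 = 131

131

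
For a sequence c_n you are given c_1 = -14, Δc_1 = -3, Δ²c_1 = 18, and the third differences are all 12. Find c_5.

Build the table forward from the leading diagonal:
D3: 12  12  12  12  12
D2: 18  30  42  54  66
D1: -3  15  45  87  141
c: -14  -17  -2  43  130

130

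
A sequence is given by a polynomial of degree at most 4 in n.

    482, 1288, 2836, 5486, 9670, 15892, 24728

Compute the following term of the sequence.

36826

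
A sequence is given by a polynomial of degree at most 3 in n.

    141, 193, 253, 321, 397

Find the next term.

481

First differences: 52  60  68  76
Second differences: 8  8  8
Constant second difference = 8, so extend:
76 + 8 = 84;  397 + 84 = 481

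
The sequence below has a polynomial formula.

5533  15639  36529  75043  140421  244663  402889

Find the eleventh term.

First differences: 10106  20890  38514  65378  104242  158226
Second differences: 10784  17624  26864  38864  53984
Third differences: 6840  9240  12000  15120
Fourth differences: 2400  2760  3120
Fifth differences: 360  360
The fifth differences are constant (360).
3120 + 360 = 3480;  15120 + 3480 = 18600;  53984 + 18600 = 72584;  158226 + 72584 = 230810;  402889 + 230810 = 633699
3480 + 360 = 3840;  18600 + 3840 = 22440;  72584 + 22440 = 95024;  230810 + 95024 = 325834;  633699 + 325834 = 959533
3840 + 360 = 4200;  22440 + 4200 = 26640;  95024 + 26640 = 121664;  325834 + 121664 = 447498;  959533 + 447498 = 1407031
4200 + 360 = 4560;  26640 + 4560 = 31200;  121664 + 31200 = 152864;  447498 + 152864 = 600362;  1407031 + 600362 = 2007393

2007393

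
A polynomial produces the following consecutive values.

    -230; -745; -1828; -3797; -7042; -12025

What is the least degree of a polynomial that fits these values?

4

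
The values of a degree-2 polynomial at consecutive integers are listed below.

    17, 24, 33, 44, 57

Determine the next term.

72

Δ: 7, 9, 11, 13
Δ²: 2, 2, 2
Second differences constant at 2.
13 + 2 = 15;  57 + 15 = 72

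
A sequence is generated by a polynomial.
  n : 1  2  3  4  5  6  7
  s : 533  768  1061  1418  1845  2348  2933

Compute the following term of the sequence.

D1: 235 , 293 , 357 , 427 , 503 , 585
D2: 58 , 64 , 70 , 76 , 82
D3: 6 , 6 , 6 , 6
Third differences constant at 6.
82 + 6 = 88;  585 + 88 = 673;  2933 + 673 = 3606

3606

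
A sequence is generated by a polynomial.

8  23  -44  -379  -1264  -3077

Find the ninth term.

15, -67, -335, -885, -1813
-82, -268, -550, -928
-186, -282, -378
-96, -96
Fourth differences constant at -96.
-378 − 96 = -474;  -928 − 474 = -1402;  -1813 − 1402 = -3215;  -3077 − 3215 = -6292
-474 − 96 = -570;  -1402 − 570 = -1972;  -3215 − 1972 = -5187;  -6292 − 5187 = -11479
-570 − 96 = -666;  -1972 − 666 = -2638;  -5187 − 2638 = -7825;  -11479 − 7825 = -19304

-19304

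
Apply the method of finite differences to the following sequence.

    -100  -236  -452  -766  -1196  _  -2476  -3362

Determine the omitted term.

-1760

Using the first 5 terms:
Δ: -136  -216  -314  -430
Δ²: -80  -98  -116
Δ³: -18  -18
Constant third difference = -18.
Extend forward: -116 − 18 = -134;  -430 − 134 = -564;  -1196 − 564 = -1760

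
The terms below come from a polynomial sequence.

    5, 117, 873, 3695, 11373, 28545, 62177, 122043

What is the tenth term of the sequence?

First differences: 112 , 756 , 2822 , 7678 , 17172 , 33632 , 59866
Second differences: 644 , 2066 , 4856 , 9494 , 16460 , 26234
Third differences: 1422 , 2790 , 4638 , 6966 , 9774
Fourth differences: 1368 , 1848 , 2328 , 2808
Fifth differences: 480 , 480 , 480
Constant fifth difference = 480, so extend:
2808 + 480 = 3288;  9774 + 3288 = 13062;  26234 + 13062 = 39296;  59866 + 39296 = 99162;  122043 + 99162 = 221205
3288 + 480 = 3768;  13062 + 3768 = 16830;  39296 + 16830 = 56126;  99162 + 56126 = 155288;  221205 + 155288 = 376493

376493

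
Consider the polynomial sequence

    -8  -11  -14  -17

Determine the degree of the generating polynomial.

D1: -3, -3, -3
The first differences are constant, so the polynomial has degree 1.

1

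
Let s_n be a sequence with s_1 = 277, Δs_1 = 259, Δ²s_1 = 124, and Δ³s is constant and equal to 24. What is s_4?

Build the table forward from the leading diagonal:
Δ³: 24, 24, 24, 24
Δ²: 124, 148, 172, 196
Δ: 259, 383, 531, 703
s: 277, 536, 919, 1450

1450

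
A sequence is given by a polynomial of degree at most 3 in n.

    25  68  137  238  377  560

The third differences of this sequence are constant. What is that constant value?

D1: 43, 69, 101, 139, 183
D2: 26, 32, 38, 44
D3: 6, 6, 6

6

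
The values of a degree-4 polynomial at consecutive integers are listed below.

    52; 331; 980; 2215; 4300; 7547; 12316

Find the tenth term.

40075

Δ: 279, 649, 1235, 2085, 3247, 4769
Δ²: 370, 586, 850, 1162, 1522
Δ³: 216, 264, 312, 360
Δ⁴: 48, 48, 48
The fourth differences are constant (48).
360 + 48 = 408;  1522 + 408 = 1930;  4769 + 1930 = 6699;  12316 + 6699 = 19015
408 + 48 = 456;  1930 + 456 = 2386;  6699 + 2386 = 9085;  19015 + 9085 = 28100
456 + 48 = 504;  2386 + 504 = 2890;  9085 + 2890 = 11975;  28100 + 11975 = 40075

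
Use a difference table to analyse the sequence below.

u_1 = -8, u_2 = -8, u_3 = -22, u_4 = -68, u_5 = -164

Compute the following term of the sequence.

-328

D1: 0 , -14 , -46 , -96
D2: -14 , -32 , -50
D3: -18 , -18
Third differences constant at -18.
-50 − 18 = -68;  -96 − 68 = -164;  -164 − 164 = -328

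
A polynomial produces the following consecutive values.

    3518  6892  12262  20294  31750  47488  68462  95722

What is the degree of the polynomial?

4

First differences: 3374, 5370, 8032, 11456, 15738, 20974, 27260
Second differences: 1996, 2662, 3424, 4282, 5236, 6286
Third differences: 666, 762, 858, 954, 1050
Fourth differences: 96, 96, 96, 96
The fourth differences are constant, so the polynomial has degree 4.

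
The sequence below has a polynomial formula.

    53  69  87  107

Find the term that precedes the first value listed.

39

16  18  20
2  2
The second differences are constant at 2.
Work back: 16 − 2 = 14;  53 − 14 = 39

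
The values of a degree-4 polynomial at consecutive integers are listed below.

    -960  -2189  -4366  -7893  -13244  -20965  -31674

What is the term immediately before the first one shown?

-349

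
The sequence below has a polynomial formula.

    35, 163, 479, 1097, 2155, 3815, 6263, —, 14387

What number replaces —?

Using the first 7 terms:
First differences: 128  316  618  1058  1660  2448
Second differences: 188  302  440  602  788
Third differences: 114  138  162  186
Fourth differences: 24  24  24
Constant fourth difference = 24.
Extend forward: 186 + 24 = 210;  788 + 210 = 998;  2448 + 998 = 3446;  6263 + 3446 = 9709

9709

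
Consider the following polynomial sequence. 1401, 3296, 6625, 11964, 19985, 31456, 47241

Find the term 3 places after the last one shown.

130560

D1: 1895, 3329, 5339, 8021, 11471, 15785
D2: 1434, 2010, 2682, 3450, 4314
D3: 576, 672, 768, 864
D4: 96, 96, 96
Constant fourth difference = 96, so extend:
864 + 96 = 960;  4314 + 960 = 5274;  15785 + 5274 = 21059;  47241 + 21059 = 68300
960 + 96 = 1056;  5274 + 1056 = 6330;  21059 + 6330 = 27389;  68300 + 27389 = 95689
1056 + 96 = 1152;  6330 + 1152 = 7482;  27389 + 7482 = 34871;  95689 + 34871 = 130560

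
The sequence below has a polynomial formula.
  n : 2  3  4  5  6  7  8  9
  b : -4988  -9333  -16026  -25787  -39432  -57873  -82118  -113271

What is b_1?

Δ: -4345, -6693, -9761, -13645, -18441, -24245, -31153
Δ²: -2348, -3068, -3884, -4796, -5804, -6908
Δ³: -720, -816, -912, -1008, -1104
Δ⁴: -96, -96, -96, -96
The fourth differences are constant at -96.
Work back: -720 + 96 = -624;  -2348 + 624 = -1724;  -4345 + 1724 = -2621;  -4988 + 2621 = -2367

-2367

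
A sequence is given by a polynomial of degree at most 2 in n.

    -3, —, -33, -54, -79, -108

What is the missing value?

-16

Using the last 4 terms:
Δ: -21  -25  -29
Δ²: -4  -4
Constant second difference = -4.
Extend backward: -21 + 4 = -17;  -33 + 17 = -16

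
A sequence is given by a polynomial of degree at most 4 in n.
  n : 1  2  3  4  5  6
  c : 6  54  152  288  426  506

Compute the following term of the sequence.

444

D1: 48, 98, 136, 138, 80
D2: 50, 38, 2, -58
D3: -12, -36, -60
D4: -24, -24
Fourth differences constant at -24.
-60 − 24 = -84;  -58 − 84 = -142;  80 − 142 = -62;  506 − 62 = 444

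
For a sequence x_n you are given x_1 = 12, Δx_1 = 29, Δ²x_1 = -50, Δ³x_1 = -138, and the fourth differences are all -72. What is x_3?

20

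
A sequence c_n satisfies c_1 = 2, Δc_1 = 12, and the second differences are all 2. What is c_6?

Build the table forward from the leading diagonal:
Δ²: 2  2  2  2  2  2
Δ: 12  14  16  18  20  22
c: 2  14  28  44  62  82

82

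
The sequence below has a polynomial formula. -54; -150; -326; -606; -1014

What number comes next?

-1574

Δ: -96  -176  -280  -408
Δ²: -80  -104  -128
Δ³: -24  -24
Third differences constant at -24.
-128 − 24 = -152;  -408 − 152 = -560;  -1014 − 560 = -1574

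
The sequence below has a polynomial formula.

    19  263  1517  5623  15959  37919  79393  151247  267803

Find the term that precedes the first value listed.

D1: 244  1254  4106  10336  21960  41474  71854  116556
D2: 1010  2852  6230  11624  19514  30380  44702
D3: 1842  3378  5394  7890  10866  14322
D4: 1536  2016  2496  2976  3456
D5: 480  480  480  480
The fifth differences are constant at 480.
Work back: 1536 − 480 = 1056;  1842 − 1056 = 786;  1010 − 786 = 224;  244 − 224 = 20;  19 − 20 = -1

-1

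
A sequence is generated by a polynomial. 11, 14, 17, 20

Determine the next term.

First differences: 3, 3, 3
First differences constant at 3.
20 + 3 = 23

23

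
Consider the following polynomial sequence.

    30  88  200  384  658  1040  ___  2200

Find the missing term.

Using the first 6 terms:
Δ: 58, 112, 184, 274, 382
Δ²: 54, 72, 90, 108
Δ³: 18, 18, 18
Constant third difference = 18.
Extend forward: 108 + 18 = 126;  382 + 126 = 508;  1040 + 508 = 1548

1548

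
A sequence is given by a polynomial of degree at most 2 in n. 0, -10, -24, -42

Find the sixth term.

-90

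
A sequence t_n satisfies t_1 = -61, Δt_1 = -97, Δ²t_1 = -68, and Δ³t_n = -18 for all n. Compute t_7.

Build the table forward from the leading diagonal:
Δ³: -18  -18  -18  -18  -18  -18  -18
Δ²: -68  -86  -104  -122  -140  -158  -176
Δ: -97  -165  -251  -355  -477  -617  -775
t: -61  -158  -323  -574  -929  -1406  -2023

-2023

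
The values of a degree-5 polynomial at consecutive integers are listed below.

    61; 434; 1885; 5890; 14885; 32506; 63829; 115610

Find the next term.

196525

First differences: 373  1451  4005  8995  17621  31323  51781
Second differences: 1078  2554  4990  8626  13702  20458
Third differences: 1476  2436  3636  5076  6756
Fourth differences: 960  1200  1440  1680
Fifth differences: 240  240  240
Fifth differences constant at 240.
1680 + 240 = 1920;  6756 + 1920 = 8676;  20458 + 8676 = 29134;  51781 + 29134 = 80915;  115610 + 80915 = 196525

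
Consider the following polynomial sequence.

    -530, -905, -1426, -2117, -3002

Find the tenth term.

-11177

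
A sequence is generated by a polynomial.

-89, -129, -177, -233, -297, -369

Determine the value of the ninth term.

D1: -40 , -48 , -56 , -64 , -72
D2: -8 , -8 , -8 , -8
The second differences are constant (-8).
-72 − 8 = -80;  -369 − 80 = -449
-80 − 8 = -88;  -449 − 88 = -537
-88 − 8 = -96;  -537 − 96 = -633

-633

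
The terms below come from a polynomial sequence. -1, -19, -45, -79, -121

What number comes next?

-171

Δ: -18 , -26 , -34 , -42
Δ²: -8 , -8 , -8
Second differences constant at -8.
-42 − 8 = -50;  -121 − 50 = -171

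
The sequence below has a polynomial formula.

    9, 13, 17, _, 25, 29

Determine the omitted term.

Using the first 3 terms:
4, 4
Constant first difference = 4.
Extend forward: 17 + 4 = 21

21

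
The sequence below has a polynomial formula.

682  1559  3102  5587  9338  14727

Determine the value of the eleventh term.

First differences: 877 , 1543 , 2485 , 3751 , 5389
Second differences: 666 , 942 , 1266 , 1638
Third differences: 276 , 324 , 372
Fourth differences: 48 , 48
Constant fourth difference = 48, so extend:
372 + 48 = 420;  1638 + 420 = 2058;  5389 + 2058 = 7447;  14727 + 7447 = 22174
420 + 48 = 468;  2058 + 468 = 2526;  7447 + 2526 = 9973;  22174 + 9973 = 32147
468 + 48 = 516;  2526 + 516 = 3042;  9973 + 3042 = 13015;  32147 + 13015 = 45162
516 + 48 = 564;  3042 + 564 = 3606;  13015 + 3606 = 16621;  45162 + 16621 = 61783
564 + 48 = 612;  3606 + 612 = 4218;  16621 + 4218 = 20839;  61783 + 20839 = 82622

82622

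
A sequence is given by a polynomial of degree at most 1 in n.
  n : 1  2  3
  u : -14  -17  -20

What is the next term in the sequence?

-23

-3, -3
The first differences are constant (-3).
-20 − 3 = -23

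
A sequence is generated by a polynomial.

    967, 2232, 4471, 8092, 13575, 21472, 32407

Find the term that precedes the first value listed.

340

1265, 2239, 3621, 5483, 7897, 10935
974, 1382, 1862, 2414, 3038
408, 480, 552, 624
72, 72, 72
The fourth differences are constant at 72.
Work back: 408 − 72 = 336;  974 − 336 = 638;  1265 − 638 = 627;  967 − 627 = 340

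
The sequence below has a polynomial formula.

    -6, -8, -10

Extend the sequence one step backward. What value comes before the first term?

Δ: -2, -2
The first differences are constant at -2.
Work back: -6 + 2 = -4

-4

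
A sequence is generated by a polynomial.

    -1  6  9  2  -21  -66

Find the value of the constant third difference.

-6

D1: 7, 3, -7, -23, -45
D2: -4, -10, -16, -22
D3: -6, -6, -6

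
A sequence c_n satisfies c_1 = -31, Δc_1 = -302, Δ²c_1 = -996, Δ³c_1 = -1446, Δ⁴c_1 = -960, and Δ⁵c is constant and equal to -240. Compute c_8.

Build the table forward from the leading diagonal:
D5: -240  -240  -240  -240  -240  -240  -240  -240
D4: -960  -1200  -1440  -1680  -1920  -2160  -2400  -2640
D3: -1446  -2406  -3606  -5046  -6726  -8646  -10806  -13206
D2: -996  -2442  -4848  -8454  -13500  -20226  -28872  -39678
D1: -302  -1298  -3740  -8588  -17042  -30542  -50768  -79640
c: -31  -333  -1631  -5371  -13959  -31001  -61543  -112311

-112311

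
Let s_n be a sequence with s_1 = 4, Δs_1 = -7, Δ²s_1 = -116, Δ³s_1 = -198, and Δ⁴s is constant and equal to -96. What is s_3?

Build the table forward from the leading diagonal:
D4: -96  -96  -96
D3: -198  -294  -390
D2: -116  -314  -608
D1: -7  -123  -437
s: 4  -3  -126

-126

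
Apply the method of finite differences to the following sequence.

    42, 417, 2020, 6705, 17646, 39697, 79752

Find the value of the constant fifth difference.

D1: 375, 1603, 4685, 10941, 22051, 40055
D2: 1228, 3082, 6256, 11110, 18004
D3: 1854, 3174, 4854, 6894
D4: 1320, 1680, 2040
D5: 360, 360

360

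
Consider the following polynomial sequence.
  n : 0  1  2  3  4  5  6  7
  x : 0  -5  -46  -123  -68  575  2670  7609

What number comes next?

17432

Δ: -5  -41  -77  55  643  2095  4939
Δ²: -36  -36  132  588  1452  2844
Δ³: 0  168  456  864  1392
Δ⁴: 168  288  408  528
Δ⁵: 120  120  120
The fifth differences are constant (120).
528 + 120 = 648;  1392 + 648 = 2040;  2844 + 2040 = 4884;  4939 + 4884 = 9823;  7609 + 9823 = 17432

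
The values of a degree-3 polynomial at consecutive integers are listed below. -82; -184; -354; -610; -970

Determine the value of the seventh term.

-2074

Δ: -102, -170, -256, -360
Δ²: -68, -86, -104
Δ³: -18, -18
The third differences are constant (-18).
-104 − 18 = -122;  -360 − 122 = -482;  -970 − 482 = -1452
-122 − 18 = -140;  -482 − 140 = -622;  -1452 − 622 = -2074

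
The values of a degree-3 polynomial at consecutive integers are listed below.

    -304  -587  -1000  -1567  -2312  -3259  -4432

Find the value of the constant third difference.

-24

D1: -283, -413, -567, -745, -947, -1173
D2: -130, -154, -178, -202, -226
D3: -24, -24, -24, -24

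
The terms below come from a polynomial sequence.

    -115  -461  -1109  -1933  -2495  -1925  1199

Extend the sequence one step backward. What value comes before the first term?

First differences: -346, -648, -824, -562, 570, 3124
Second differences: -302, -176, 262, 1132, 2554
Third differences: 126, 438, 870, 1422
Fourth differences: 312, 432, 552
Fifth differences: 120, 120
The fifth differences are constant at 120.
Work back: 312 − 120 = 192;  126 − 192 = -66;  -302 + 66 = -236;  -346 + 236 = -110;  -115 + 110 = -5

-5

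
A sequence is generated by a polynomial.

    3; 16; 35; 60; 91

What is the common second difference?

6

Δ: 13, 19, 25, 31
Δ²: 6, 6, 6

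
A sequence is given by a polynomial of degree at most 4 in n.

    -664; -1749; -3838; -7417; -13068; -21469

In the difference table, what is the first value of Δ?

D1: -1085, -2089, -3579, -5651, -8401
D2: -1004, -1490, -2072, -2750
D3: -486, -582, -678
D4: -96, -96

-1085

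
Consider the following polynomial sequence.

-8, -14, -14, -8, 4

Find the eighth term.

76

D1: -6, 0, 6, 12
D2: 6, 6, 6
Constant second difference = 6, so extend:
12 + 6 = 18;  4 + 18 = 22
18 + 6 = 24;  22 + 24 = 46
24 + 6 = 30;  46 + 30 = 76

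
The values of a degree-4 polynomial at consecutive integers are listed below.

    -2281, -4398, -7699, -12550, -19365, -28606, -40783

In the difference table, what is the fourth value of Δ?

-6815

D1: -2117, -3301, -4851, -6815, -9241, -12177
D2: -1184, -1550, -1964, -2426, -2936
D3: -366, -414, -462, -510
D4: -48, -48, -48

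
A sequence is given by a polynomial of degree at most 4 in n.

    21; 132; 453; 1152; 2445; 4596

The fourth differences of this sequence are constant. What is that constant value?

D1: 111, 321, 699, 1293, 2151
D2: 210, 378, 594, 858
D3: 168, 216, 264
D4: 48, 48

48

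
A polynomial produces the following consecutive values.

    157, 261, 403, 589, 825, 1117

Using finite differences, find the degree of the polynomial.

First differences: 104, 142, 186, 236, 292
Second differences: 38, 44, 50, 56
Third differences: 6, 6, 6
The third differences are constant, so the polynomial has degree 3.

3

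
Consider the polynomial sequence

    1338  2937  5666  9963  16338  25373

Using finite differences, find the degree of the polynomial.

4

Δ: 1599, 2729, 4297, 6375, 9035
Δ²: 1130, 1568, 2078, 2660
Δ³: 438, 510, 582
Δ⁴: 72, 72
The fourth differences are constant, so the polynomial has degree 4.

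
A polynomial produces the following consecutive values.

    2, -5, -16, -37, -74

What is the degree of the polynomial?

-7, -11, -21, -37
-4, -10, -16
-6, -6
The third differences are constant, so the polynomial has degree 3.

3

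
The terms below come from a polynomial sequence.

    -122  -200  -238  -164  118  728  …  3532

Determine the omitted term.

Using the first 6 terms:
D1: -78  -38  74  282  610
D2: 40  112  208  328
D3: 72  96  120
D4: 24  24
Constant fourth difference = 24.
Extend forward: 120 + 24 = 144;  328 + 144 = 472;  610 + 472 = 1082;  728 + 1082 = 1810

1810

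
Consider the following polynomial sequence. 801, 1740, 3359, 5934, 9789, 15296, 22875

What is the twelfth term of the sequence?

D1: 939  1619  2575  3855  5507  7579
D2: 680  956  1280  1652  2072
D3: 276  324  372  420
D4: 48  48  48
Constant fourth difference = 48, so extend:
420 + 48 = 468;  2072 + 468 = 2540;  7579 + 2540 = 10119;  22875 + 10119 = 32994
468 + 48 = 516;  2540 + 516 = 3056;  10119 + 3056 = 13175;  32994 + 13175 = 46169
516 + 48 = 564;  3056 + 564 = 3620;  13175 + 3620 = 16795;  46169 + 16795 = 62964
564 + 48 = 612;  3620 + 612 = 4232;  16795 + 4232 = 21027;  62964 + 21027 = 83991
612 + 48 = 660;  4232 + 660 = 4892;  21027 + 4892 = 25919;  83991 + 25919 = 109910

109910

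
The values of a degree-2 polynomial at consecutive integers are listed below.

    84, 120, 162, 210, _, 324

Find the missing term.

Using the first 4 terms:
First differences: 36, 42, 48
Second differences: 6, 6
Constant second difference = 6.
Extend forward: 48 + 6 = 54;  210 + 54 = 264

264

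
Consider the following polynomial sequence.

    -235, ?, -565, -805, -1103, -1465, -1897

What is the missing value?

Using the last 5 terms:
-240, -298, -362, -432
-58, -64, -70
-6, -6
Constant third difference = -6.
Extend backward: -58 + 6 = -52;  -240 + 52 = -188;  -565 + 188 = -377

-377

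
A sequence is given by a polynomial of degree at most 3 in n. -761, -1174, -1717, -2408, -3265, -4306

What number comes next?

D1: -413 , -543 , -691 , -857 , -1041
D2: -130 , -148 , -166 , -184
D3: -18 , -18 , -18
The third differences are constant (-18).
-184 − 18 = -202;  -1041 − 202 = -1243;  -4306 − 1243 = -5549

-5549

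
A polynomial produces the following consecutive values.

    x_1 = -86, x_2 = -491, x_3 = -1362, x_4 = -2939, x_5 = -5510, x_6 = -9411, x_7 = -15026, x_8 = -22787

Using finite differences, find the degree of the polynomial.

4

First differences: -405, -871, -1577, -2571, -3901, -5615, -7761
Second differences: -466, -706, -994, -1330, -1714, -2146
Third differences: -240, -288, -336, -384, -432
Fourth differences: -48, -48, -48, -48
The fourth differences are constant, so the polynomial has degree 4.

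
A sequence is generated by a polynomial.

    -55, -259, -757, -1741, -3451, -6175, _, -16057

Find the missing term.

-10249

Using the first 6 terms:
Δ: -204, -498, -984, -1710, -2724
Δ²: -294, -486, -726, -1014
Δ³: -192, -240, -288
Δ⁴: -48, -48
Constant fourth difference = -48.
Extend forward: -288 − 48 = -336;  -1014 − 336 = -1350;  -2724 − 1350 = -4074;  -6175 − 4074 = -10249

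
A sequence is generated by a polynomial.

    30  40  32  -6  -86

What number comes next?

-220

Δ: 10, -8, -38, -80
Δ²: -18, -30, -42
Δ³: -12, -12
The third differences are constant (-12).
-42 − 12 = -54;  -80 − 54 = -134;  -86 − 134 = -220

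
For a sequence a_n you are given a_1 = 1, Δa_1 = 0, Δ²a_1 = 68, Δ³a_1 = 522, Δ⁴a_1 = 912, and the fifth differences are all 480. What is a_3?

69

Build the table forward from the leading diagonal:
Δ⁵: 480, 480, 480
Δ⁴: 912, 1392, 1872
Δ³: 522, 1434, 2826
Δ²: 68, 590, 2024
Δ: 0, 68, 658
a: 1, 1, 69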